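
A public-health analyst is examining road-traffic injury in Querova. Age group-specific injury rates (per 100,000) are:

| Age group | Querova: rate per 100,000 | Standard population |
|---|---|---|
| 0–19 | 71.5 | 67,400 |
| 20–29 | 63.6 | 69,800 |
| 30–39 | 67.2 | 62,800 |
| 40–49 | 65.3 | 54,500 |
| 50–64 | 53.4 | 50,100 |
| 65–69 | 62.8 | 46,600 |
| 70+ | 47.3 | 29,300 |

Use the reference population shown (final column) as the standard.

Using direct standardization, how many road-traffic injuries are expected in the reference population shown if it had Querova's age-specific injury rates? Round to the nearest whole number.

Expected road-traffic injuries = Σ (standard pop × age-specific rate ÷ 100,000)
= 67,400×71.5/100,000 + 69,800×63.6/100,000 + 62,800×67.2/100,000 + 54,500×65.3/100,000 + 50,100×53.4/100,000 + 46,600×62.8/100,000 + 29,300×47.3/100,000
= 48.19 + 44.39 + 42.20 + 35.59 + 26.75 + 29.26 + 13.86 = 240.25.

240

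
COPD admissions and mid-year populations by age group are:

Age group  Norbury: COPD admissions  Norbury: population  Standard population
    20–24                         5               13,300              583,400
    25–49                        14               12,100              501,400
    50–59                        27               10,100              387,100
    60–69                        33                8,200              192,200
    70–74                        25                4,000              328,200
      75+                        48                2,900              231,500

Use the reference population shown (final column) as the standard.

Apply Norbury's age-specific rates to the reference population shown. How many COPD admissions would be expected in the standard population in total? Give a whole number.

8491

Age-specific rates per 10,000 for Norbury: 3.76, 11.57, 26.73, 40.24, 62.50, 165.52.
Expected COPD admissions = Σ (standard pop × age-specific rate ÷ 10,000)
= 583,400×3.76/10,000 + 501,400×11.57/10,000 + 387,100×26.73/10,000 + 192,200×40.24/10,000 + 328,200×62.50/10,000 + 231,500×165.52/10,000
= 219.32 + 580.13 + 1034.82 + 773.49 + 2051.25 + 3831.72 = 8490.74.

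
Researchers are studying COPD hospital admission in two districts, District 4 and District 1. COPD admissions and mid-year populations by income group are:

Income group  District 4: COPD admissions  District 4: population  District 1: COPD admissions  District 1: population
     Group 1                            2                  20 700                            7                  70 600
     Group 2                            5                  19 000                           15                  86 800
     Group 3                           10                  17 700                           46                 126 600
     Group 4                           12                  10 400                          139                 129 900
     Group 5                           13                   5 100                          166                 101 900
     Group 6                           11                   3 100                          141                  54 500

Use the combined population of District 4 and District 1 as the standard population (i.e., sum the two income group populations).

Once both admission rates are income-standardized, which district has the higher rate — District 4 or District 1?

Income-specific rates per 10 000 for District 4: 0.97, 2.63, 5.65, 11.54, 25.49, 35.48.
For District 1: 0.99, 1.73, 3.63, 10.70, 16.29, 25.87.
Combined standard total = 646 300; weights = 0.1413, 0.1637, 0.2233, 0.2171, 0.1656, 0.0891.
District 4: 0.1413×0.97 + 0.1637×2.63 + 0.2233×5.65 + 0.2171×11.54 + 0.1656×25.49 + 0.0891×35.48 = 11.7160 per 10 000.
District 1: 0.1413×0.99 + 0.1637×1.73 + 0.2233×3.63 + 0.2171×10.70 + 0.1656×16.29 + 0.0891×25.87 = 8.5599 per 10 000.
The crude rates (6.97 vs 9.01) would put District 1 higher, but that reflects its income composition; once standardized to a common income structure, District 4 has the higher underlying rate.

District 4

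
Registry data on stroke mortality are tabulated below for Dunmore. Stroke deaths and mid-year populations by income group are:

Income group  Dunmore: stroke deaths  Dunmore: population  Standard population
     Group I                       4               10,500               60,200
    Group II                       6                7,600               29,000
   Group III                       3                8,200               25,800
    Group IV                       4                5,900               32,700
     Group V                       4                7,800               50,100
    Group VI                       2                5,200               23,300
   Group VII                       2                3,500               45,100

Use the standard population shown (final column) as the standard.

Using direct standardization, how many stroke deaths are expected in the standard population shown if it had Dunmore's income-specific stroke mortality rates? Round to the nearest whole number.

138

Income-specific rates per 100,000 for Dunmore: 38.10, 78.95, 36.59, 67.80, 51.28, 38.46, 57.14.
Expected stroke deaths = Σ (standard pop × income-specific rate ÷ 100,000)
= 60,200×38.10/100,000 + 29,000×78.95/100,000 + 25,800×36.59/100,000 + 32,700×67.80/100,000 + 50,100×51.28/100,000 + 23,300×38.46/100,000 + 45,100×57.14/100,000
= 22.93 + 22.89 + 9.44 + 22.17 + 25.69 + 8.96 + 25.77 = 137.86.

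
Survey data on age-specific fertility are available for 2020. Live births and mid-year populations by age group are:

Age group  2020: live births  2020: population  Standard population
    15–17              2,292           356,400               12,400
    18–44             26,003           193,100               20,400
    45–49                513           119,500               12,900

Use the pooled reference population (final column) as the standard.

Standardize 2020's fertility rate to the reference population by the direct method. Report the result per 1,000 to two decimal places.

Age-specific rates per 1,000 for 2020: 6.431, 134.661, 4.293.
Standard total = 45,700; weights = 0.2713, 0.4464, 0.2823.
Standardized rate: 0.2713×6.431 + 0.4464×134.661 + 0.2823×4.293 = 63.0679 per 1,000.

63.07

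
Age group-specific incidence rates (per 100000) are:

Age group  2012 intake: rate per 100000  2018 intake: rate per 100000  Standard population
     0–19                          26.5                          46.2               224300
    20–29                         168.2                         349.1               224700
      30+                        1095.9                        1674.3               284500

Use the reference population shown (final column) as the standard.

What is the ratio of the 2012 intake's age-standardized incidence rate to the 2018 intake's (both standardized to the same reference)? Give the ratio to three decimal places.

Standard total = 733500; weights = 0.3058, 0.3063, 0.3879.
The 2012 intake: 0.3058×26.5 + 0.3063×168.2 + 0.3879×1095.9 = 484.6926 per 100000.
The 2018 intake: 0.3058×46.2 + 0.3063×349.1 + 0.3879×1674.3 = 770.4755 per 100000.
Ratio = 484.6926 ÷ 770.4755 = 0.62908.

0.629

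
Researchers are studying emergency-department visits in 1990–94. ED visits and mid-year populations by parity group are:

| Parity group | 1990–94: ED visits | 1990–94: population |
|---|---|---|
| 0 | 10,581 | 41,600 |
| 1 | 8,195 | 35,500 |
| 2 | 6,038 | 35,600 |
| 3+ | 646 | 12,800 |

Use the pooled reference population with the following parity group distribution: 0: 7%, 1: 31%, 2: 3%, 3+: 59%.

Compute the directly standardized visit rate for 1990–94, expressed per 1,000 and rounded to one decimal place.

124.2

Parity-specific rates per 1,000 for 1990–94: 254.351, 230.845, 169.607, 50.469.
Standard weights: 0.07, 0.31, 0.03, 0.59.
Standardized rate: 0.0700×254.351 + 0.3100×230.845 + 0.0300×169.607 + 0.5900×50.469 = 124.2313 per 1,000.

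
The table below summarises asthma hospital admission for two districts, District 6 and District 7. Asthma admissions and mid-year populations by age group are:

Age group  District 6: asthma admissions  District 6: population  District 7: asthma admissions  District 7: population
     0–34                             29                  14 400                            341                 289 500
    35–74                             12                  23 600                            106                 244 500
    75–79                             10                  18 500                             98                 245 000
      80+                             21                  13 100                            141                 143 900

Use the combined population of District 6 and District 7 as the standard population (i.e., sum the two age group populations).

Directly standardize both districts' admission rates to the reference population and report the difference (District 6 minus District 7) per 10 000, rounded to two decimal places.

Age-specific rates per 10 000 for District 6: 20.14, 5.08, 5.41, 16.03.
For District 7: 11.78, 4.34, 4.00, 9.80.
Combined standard total = 992 500; weights = 0.3062, 0.2701, 0.2655, 0.1582.
District 6: 0.3062×20.14 + 0.2701×5.08 + 0.2655×5.41 + 0.1582×16.03 = 11.5109 per 10 000.
District 7: 0.3062×11.78 + 0.2701×4.34 + 0.2655×4.00 + 0.1582×9.80 = 7.3897 per 10 000.
Difference = 11.5109 − 7.3897 = 4.1212.

4.12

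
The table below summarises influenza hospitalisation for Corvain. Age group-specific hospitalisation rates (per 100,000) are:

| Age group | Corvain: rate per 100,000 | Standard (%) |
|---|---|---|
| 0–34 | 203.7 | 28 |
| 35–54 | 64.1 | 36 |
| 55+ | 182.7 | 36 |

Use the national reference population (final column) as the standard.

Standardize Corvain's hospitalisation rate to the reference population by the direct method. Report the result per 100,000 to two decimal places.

145.88

Standard weights: 0.28, 0.36, 0.36.
Standardized rate: 0.2800×203.7 + 0.3600×64.1 + 0.3600×182.7 = 145.8840 per 100,000.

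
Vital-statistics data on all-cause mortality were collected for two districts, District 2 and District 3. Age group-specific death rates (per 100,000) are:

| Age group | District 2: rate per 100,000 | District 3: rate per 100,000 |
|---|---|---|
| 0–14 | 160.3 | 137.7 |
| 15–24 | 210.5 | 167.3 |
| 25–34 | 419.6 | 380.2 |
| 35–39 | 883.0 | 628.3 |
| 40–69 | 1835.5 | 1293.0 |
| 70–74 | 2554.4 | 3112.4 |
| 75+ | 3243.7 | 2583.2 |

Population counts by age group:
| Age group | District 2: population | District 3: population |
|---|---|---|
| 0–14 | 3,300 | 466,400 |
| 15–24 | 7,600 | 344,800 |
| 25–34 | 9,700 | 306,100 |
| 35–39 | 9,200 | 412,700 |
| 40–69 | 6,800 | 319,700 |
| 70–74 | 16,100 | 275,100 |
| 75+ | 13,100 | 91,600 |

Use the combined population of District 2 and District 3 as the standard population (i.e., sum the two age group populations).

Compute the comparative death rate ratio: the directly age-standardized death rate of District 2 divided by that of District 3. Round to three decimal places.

Combined standard total = 2,282,200; weights = 0.2058, 0.1544, 0.1384, 0.1849, 0.1431, 0.1276, 0.0459.
District 2: 0.2058×160.3 + 0.1544×210.5 + 0.1384×419.6 + 0.1849×883.0 + 0.1431×1835.5 + 0.1276×2554.4 + 0.0459×3243.7 = 1024.1293 per 100,000.
District 3: 0.2058×137.7 + 0.1544×167.3 + 0.1384×380.2 + 0.1849×628.3 + 0.1431×1293.0 + 0.1276×3112.4 + 0.0459×2583.2 = 923.5551 per 100,000.
Ratio = 1024.1293 ÷ 923.5551 = 1.10890.

1.109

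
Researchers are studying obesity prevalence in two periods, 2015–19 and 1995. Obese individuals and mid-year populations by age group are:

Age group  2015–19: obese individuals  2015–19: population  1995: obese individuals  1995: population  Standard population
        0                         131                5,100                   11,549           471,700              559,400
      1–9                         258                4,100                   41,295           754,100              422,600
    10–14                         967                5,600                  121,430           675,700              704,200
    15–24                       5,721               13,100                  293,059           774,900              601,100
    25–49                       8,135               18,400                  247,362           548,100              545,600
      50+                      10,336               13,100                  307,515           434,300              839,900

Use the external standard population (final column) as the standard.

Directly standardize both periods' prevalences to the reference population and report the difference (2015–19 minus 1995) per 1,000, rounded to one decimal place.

Age-specific rates per 1,000 for 2015–19: 25.686, 62.927, 172.679, 436.718, 442.120, 789.008.
For 1995: 24.484, 54.761, 179.710, 378.189, 451.308, 708.070.
Standard total = 3,672,800; weights = 0.1523, 0.1151, 0.1917, 0.1637, 0.1486, 0.2287.
2015–19: 0.1523×25.686 + 0.1151×62.927 + 0.1917×172.679 + 0.1637×436.718 + 0.1486×442.120 + 0.2287×789.008 = 361.8441 per 1,000.
1995: 0.1523×24.484 + 0.1151×54.761 + 0.1917×179.710 + 0.1637×378.189 + 0.1486×451.308 + 0.2287×708.070 = 335.3468 per 1,000.
Difference = 361.8441 − 335.3468 = 26.4973.

26.5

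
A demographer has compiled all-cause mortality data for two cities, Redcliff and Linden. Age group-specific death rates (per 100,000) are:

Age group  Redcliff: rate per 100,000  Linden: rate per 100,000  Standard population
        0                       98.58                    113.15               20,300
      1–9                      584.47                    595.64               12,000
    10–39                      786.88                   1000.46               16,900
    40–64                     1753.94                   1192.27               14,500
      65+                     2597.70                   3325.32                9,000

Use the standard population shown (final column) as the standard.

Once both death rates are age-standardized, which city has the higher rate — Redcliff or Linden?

Standard total = 72,700; weights = 0.2792, 0.1651, 0.2325, 0.1994, 0.1238.
Redcliff: 0.2792×98.58 + 0.1651×584.47 + 0.2325×786.88 + 0.1994×1753.94 + 0.1238×2597.70 = 978.3290 per 100,000.
Linden: 0.2792×113.15 + 0.1651×595.64 + 0.2325×1000.46 + 0.1994×1192.27 + 0.1238×3325.32 = 1011.9421 per 100,000.

Linden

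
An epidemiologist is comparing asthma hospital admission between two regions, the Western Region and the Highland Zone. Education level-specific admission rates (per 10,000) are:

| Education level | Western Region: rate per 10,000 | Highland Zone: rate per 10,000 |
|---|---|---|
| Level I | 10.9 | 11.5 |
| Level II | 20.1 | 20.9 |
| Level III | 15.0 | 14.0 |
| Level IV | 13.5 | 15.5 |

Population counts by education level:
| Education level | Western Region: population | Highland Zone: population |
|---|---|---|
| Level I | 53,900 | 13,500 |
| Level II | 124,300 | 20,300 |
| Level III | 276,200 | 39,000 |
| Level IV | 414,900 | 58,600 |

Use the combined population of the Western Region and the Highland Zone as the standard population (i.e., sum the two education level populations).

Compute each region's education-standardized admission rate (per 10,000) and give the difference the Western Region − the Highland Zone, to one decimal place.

Combined standard total = 1,000,700; weights = 0.0674, 0.1445, 0.3150, 0.4732.
The Western Region: 0.0674×10.9 + 0.1445×20.1 + 0.3150×15.0 + 0.4732×13.5 = 14.7510 per 10,000.
The Highland Zone: 0.0674×11.5 + 0.1445×20.9 + 0.3150×14.0 + 0.4732×15.5 = 15.5384 per 10,000.
Difference = 14.7510 − 15.5384 = -0.7874.

-0.8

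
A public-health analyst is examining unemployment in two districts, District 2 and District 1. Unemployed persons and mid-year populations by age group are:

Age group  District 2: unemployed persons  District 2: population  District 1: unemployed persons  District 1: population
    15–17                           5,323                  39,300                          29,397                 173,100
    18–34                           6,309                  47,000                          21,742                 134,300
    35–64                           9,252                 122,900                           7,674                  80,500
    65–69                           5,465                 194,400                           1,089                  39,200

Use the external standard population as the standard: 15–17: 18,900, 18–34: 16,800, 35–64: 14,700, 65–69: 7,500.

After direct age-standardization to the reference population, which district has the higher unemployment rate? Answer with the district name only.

District 1

Age-specific rates per 1,000 for District 2: 135.445, 134.234, 75.281, 28.112.
For District 1: 169.827, 161.891, 95.329, 27.781.
Standard total = 57,900; weights = 0.3264, 0.2902, 0.2539, 0.1295.
District 2: 0.3264×135.445 + 0.2902×134.234 + 0.2539×75.281 + 0.1295×28.112 = 105.9156 per 1,000.
District 1: 0.3264×169.827 + 0.2902×161.891 + 0.2539×95.329 + 0.1295×27.781 = 130.2106 per 1,000.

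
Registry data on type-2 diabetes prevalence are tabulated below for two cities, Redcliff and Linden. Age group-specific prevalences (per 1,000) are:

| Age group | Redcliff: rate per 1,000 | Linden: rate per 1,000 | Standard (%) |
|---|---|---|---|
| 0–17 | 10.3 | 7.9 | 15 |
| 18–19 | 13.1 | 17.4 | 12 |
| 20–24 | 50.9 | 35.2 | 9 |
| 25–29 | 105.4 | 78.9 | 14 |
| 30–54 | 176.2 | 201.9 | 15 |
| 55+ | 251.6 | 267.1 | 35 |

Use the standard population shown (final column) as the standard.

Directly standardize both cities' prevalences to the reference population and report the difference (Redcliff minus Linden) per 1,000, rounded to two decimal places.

-4.31

Standard weights: 0.15, 0.12, 0.09, 0.14, 0.15, 0.35.
Redcliff: 0.1500×10.3 + 0.1200×13.1 + 0.0900×50.9 + 0.1400×105.4 + 0.1500×176.2 + 0.3500×251.6 = 136.9440 per 1,000.
Linden: 0.1500×7.9 + 0.1200×17.4 + 0.0900×35.2 + 0.1400×78.9 + 0.1500×201.9 + 0.3500×267.1 = 141.2570 per 1,000.
Difference = 136.9440 − 141.2570 = -4.3130.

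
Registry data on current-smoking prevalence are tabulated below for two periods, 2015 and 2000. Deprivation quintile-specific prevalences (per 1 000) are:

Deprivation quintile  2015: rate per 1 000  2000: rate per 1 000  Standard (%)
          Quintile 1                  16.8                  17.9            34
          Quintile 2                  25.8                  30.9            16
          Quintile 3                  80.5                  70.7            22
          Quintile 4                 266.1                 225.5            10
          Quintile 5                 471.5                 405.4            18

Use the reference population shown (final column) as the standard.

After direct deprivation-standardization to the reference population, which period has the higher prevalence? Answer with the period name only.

2015

Standard weights: 0.34, 0.16, 0.22, 0.10, 0.18.
2015: 0.3400×16.8 + 0.1600×25.8 + 0.2200×80.5 + 0.1000×266.1 + 0.1800×471.5 = 139.0300 per 1 000.
2000: 0.3400×17.9 + 0.1600×30.9 + 0.2200×70.7 + 0.1000×225.5 + 0.1800×405.4 = 122.1060 per 1 000.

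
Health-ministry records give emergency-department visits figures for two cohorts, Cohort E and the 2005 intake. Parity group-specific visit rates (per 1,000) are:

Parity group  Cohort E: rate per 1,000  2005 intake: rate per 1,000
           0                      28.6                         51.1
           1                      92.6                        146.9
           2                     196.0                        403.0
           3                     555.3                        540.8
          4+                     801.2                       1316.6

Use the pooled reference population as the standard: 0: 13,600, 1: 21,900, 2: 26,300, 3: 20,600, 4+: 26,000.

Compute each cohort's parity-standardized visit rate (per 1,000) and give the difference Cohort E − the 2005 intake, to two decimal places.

Standard total = 108,400; weights = 0.1255, 0.2020, 0.2426, 0.1900, 0.2399.
Cohort E: 0.1255×28.6 + 0.2020×92.6 + 0.2426×196.0 + 0.1900×555.3 + 0.2399×801.2 = 367.5469 per 1,000.
The 2005 intake: 0.1255×51.1 + 0.2020×146.9 + 0.2426×403.0 + 0.1900×540.8 + 0.2399×1316.6 = 552.4267 per 1,000.
Difference = 367.5469 − 552.4267 = -184.8798.

-184.88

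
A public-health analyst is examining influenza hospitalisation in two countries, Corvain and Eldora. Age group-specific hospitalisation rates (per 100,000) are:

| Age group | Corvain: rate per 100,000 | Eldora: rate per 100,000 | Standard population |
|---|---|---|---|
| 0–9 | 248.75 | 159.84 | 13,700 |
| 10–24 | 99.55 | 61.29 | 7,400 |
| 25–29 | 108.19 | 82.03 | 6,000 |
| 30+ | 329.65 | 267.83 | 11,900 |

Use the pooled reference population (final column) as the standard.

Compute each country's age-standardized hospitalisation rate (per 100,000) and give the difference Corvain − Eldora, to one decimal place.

61.4

Standard total = 39,000; weights = 0.3513, 0.1897, 0.1538, 0.3051.
Corvain: 0.3513×248.75 + 0.1897×99.55 + 0.1538×108.19 + 0.3051×329.65 = 223.5005 per 100,000.
Eldora: 0.3513×159.84 + 0.1897×61.29 + 0.1538×82.03 + 0.3051×267.83 = 162.1208 per 100,000.
Difference = 223.5005 − 162.1208 = 61.3797.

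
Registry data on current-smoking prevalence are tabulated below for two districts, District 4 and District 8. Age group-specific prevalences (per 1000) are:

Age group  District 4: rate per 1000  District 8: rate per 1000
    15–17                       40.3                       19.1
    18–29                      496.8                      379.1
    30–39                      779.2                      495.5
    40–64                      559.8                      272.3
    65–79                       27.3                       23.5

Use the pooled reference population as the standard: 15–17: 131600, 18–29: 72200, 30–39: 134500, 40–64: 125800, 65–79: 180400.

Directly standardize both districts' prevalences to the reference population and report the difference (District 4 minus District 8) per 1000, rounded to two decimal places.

133.90

Standard total = 644500; weights = 0.2042, 0.1120, 0.2087, 0.1952, 0.2799.
District 4: 0.2042×40.3 + 0.1120×496.8 + 0.2087×779.2 + 0.1952×559.8 + 0.2799×27.3 = 343.4020 per 1000.
District 8: 0.2042×19.1 + 0.1120×379.1 + 0.2087×495.5 + 0.1952×272.3 + 0.2799×23.5 = 209.5020 per 1000.
Difference = 343.4020 − 209.5020 = 133.9000.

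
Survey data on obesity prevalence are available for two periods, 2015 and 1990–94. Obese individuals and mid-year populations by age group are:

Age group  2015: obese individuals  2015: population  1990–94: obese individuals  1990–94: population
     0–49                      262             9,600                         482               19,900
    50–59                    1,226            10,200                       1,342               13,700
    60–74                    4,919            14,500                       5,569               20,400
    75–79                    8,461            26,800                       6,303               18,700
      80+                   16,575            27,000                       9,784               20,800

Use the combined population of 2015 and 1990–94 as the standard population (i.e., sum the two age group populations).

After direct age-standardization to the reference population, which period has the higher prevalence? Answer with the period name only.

Age-specific rates per 1,000 for 2015: 27.292, 120.196, 339.241, 315.709, 613.889.
For 1990–94: 24.221, 97.956, 272.990, 337.059, 470.385.
Combined standard total = 181,600; weights = 0.1624, 0.1316, 0.1922, 0.2506, 0.2632.
2015: 0.1624×27.292 + 0.1316×120.196 + 0.1922×339.241 + 0.2506×315.709 + 0.2632×613.889 = 326.1341 per 1,000.
1990–94: 0.1624×24.221 + 0.1316×97.956 + 0.1922×272.990 + 0.2506×337.059 + 0.2632×470.385 = 277.5528 per 1,000.

2015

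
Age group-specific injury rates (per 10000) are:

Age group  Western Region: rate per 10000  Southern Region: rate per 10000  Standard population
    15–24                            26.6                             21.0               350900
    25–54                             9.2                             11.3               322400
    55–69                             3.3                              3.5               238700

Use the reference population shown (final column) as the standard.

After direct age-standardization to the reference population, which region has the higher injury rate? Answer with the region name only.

Standard total = 912000; weights = 0.3848, 0.3535, 0.2617.
The Western Region: 0.3848×26.6 + 0.3535×9.2 + 0.2617×3.3 = 14.3506 per 10000.
The Southern Region: 0.3848×21.0 + 0.3535×11.3 + 0.2617×3.5 = 12.9906 per 10000.

Western Region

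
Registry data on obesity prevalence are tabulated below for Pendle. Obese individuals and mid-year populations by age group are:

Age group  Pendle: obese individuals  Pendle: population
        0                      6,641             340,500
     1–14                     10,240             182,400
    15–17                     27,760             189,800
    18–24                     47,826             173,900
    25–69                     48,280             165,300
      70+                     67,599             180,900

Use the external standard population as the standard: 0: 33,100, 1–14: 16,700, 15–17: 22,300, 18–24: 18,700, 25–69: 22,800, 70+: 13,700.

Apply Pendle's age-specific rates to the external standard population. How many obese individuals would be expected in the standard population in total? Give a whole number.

21766

Age-specific rates per 1,000 for Pendle: 19.504, 56.140, 146.259, 275.020, 292.075, 373.682.
Expected obese individuals = Σ (standard pop × age-specific rate ÷ 1,000)
= 33,100×19.504/1,000 + 16,700×56.140/1,000 + 22,300×146.259/1,000 + 18,700×275.020/1,000 + 22,800×292.075/1,000 + 13,700×373.682/1,000
= 645.57 + 937.54 + 3261.58 + 5142.88 + 6659.31 + 5119.44 = 21766.32.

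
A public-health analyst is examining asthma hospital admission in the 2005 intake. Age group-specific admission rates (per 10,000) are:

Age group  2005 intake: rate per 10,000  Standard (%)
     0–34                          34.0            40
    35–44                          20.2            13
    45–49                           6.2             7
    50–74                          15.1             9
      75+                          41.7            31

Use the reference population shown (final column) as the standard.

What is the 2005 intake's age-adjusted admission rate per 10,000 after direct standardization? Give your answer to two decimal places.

Standard weights: 0.40, 0.13, 0.07, 0.09, 0.31.
Standardized rate: 0.4000×34.0 + 0.1300×20.2 + 0.0700×6.2 + 0.0900×15.1 + 0.3100×41.7 = 30.9460 per 10,000.

30.95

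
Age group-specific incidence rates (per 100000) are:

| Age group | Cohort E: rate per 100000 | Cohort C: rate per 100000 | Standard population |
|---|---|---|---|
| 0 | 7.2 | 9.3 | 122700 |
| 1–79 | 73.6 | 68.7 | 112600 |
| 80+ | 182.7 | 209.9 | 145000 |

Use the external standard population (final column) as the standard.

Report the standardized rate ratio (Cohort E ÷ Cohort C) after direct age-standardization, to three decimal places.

0.907

Standard total = 380300; weights = 0.3226, 0.2961, 0.3813.
Cohort E: 0.3226×7.2 + 0.2961×73.6 + 0.3813×182.7 = 93.7741 per 100000.
Cohort C: 0.3226×9.3 + 0.2961×68.7 + 0.3813×209.9 = 103.3716 per 100000.
Ratio = 93.7741 ÷ 103.3716 = 0.90716.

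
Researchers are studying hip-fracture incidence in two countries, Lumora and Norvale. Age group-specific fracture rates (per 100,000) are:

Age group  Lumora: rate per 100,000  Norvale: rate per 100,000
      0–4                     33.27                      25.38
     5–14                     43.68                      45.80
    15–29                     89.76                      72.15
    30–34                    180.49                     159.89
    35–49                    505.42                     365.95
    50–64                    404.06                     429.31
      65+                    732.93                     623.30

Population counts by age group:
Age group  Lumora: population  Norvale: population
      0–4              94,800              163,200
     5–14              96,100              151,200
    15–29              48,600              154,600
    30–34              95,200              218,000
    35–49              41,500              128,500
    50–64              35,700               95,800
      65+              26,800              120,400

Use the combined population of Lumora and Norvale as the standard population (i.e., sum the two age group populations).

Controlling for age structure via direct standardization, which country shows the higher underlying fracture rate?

Lumora

Combined standard total = 1,470,400; weights = 0.1755, 0.1682, 0.1382, 0.2130, 0.1156, 0.0894, 0.1001.
Lumora: 0.1755×33.27 + 0.1682×43.68 + 0.1382×89.76 + 0.2130×180.49 + 0.1156×505.42 + 0.0894×404.06 + 0.1001×732.93 = 231.9757 per 100,000.
Norvale: 0.1755×25.38 + 0.1682×45.80 + 0.1382×72.15 + 0.2130×159.89 + 0.1156×365.95 + 0.0894×429.31 + 0.1001×623.30 = 199.2848 per 100,000.
The crude rates (191.34 vs 213.51) would put Norvale higher, but that reflects its age composition; once standardized to a common age structure, Lumora has the higher underlying rate.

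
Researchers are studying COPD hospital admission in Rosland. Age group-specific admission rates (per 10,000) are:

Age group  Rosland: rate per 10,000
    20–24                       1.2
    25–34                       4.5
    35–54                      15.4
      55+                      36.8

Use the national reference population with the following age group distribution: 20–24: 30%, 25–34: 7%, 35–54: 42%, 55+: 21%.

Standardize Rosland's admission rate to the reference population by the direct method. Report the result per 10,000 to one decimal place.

Standard weights: 0.30, 0.07, 0.42, 0.21.
Standardized rate: 0.3000×1.2 + 0.0700×4.5 + 0.4200×15.4 + 0.2100×36.8 = 14.8710 per 10,000.

14.9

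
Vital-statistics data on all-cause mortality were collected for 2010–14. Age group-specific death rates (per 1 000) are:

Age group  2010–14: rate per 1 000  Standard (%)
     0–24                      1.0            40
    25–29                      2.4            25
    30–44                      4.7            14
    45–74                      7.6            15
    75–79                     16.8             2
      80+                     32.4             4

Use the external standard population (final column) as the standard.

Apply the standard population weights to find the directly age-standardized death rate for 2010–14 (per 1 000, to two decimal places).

4.43

Standard weights: 0.40, 0.25, 0.14, 0.15, 0.02, 0.04.
Standardized rate: 0.4000×1.0 + 0.2500×2.4 + 0.1400×4.7 + 0.1500×7.6 + 0.0200×16.8 + 0.0400×32.4 = 4.4300 per 1 000.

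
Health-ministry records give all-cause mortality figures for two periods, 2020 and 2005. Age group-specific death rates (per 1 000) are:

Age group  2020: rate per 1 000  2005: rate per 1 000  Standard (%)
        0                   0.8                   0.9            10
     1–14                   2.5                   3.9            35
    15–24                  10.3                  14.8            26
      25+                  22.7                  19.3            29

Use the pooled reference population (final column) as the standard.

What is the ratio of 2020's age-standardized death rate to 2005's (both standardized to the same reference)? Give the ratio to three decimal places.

Standard weights: 0.10, 0.35, 0.26, 0.29.
2020: 0.1000×0.8 + 0.3500×2.5 + 0.2600×10.3 + 0.2900×22.7 = 10.2160 per 1 000.
2005: 0.1000×0.9 + 0.3500×3.9 + 0.2600×14.8 + 0.2900×19.3 = 10.9000 per 1 000.
Ratio = 10.2160 ÷ 10.9000 = 0.93725.

0.937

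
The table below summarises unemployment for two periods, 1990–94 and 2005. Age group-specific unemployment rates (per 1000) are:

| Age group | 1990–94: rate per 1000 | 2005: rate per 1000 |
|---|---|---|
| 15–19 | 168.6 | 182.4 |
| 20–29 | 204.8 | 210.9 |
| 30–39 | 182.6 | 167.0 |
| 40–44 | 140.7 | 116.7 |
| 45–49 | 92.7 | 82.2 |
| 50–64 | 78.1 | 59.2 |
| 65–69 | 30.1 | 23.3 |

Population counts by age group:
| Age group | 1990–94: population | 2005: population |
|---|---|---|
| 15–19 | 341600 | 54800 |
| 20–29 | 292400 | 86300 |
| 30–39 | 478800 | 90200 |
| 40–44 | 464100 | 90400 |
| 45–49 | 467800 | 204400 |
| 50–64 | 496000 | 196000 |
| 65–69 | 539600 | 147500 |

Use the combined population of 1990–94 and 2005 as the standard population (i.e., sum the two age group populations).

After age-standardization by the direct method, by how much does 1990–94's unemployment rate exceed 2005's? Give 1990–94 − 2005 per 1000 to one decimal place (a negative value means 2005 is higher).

9.9

Combined standard total = 3949900; weights = 0.1004, 0.0959, 0.1441, 0.1404, 0.1702, 0.1752, 0.1740.
1990–94: 0.1004×168.6 + 0.0959×204.8 + 0.1441×182.6 + 0.1404×140.7 + 0.1702×92.7 + 0.1752×78.1 + 0.1740×30.1 = 117.3063 per 1000.
2005: 0.1004×182.4 + 0.0959×210.9 + 0.1441×167.0 + 0.1404×116.7 + 0.1702×82.2 + 0.1752×59.2 + 0.1740×23.3 = 107.3787 per 1000.
Difference = 117.3063 − 107.3787 = 9.9276.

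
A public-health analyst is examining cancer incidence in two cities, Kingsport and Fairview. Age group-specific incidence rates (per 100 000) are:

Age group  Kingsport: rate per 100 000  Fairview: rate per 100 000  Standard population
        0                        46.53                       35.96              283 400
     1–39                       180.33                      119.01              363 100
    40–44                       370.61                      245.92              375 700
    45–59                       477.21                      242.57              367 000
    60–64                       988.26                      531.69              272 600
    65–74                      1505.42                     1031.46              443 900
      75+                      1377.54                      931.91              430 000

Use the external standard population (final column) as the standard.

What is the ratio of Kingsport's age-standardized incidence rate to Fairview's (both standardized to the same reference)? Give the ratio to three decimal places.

1.553

Standard total = 2 535 700; weights = 0.1118, 0.1432, 0.1482, 0.1447, 0.1075, 0.1751, 0.1696.
Kingsport: 0.1118×46.53 + 0.1432×180.33 + 0.1482×370.61 + 0.1447×477.21 + 0.1075×988.26 + 0.1751×1505.42 + 0.1696×1377.54 = 758.3849 per 100 000.
Fairview: 0.1118×35.96 + 0.1432×119.01 + 0.1482×245.92 + 0.1447×242.57 + 0.1075×531.69 + 0.1751×1031.46 + 0.1696×931.91 = 488.3638 per 100 000.
Ratio = 758.3849 ÷ 488.3638 = 1.55291.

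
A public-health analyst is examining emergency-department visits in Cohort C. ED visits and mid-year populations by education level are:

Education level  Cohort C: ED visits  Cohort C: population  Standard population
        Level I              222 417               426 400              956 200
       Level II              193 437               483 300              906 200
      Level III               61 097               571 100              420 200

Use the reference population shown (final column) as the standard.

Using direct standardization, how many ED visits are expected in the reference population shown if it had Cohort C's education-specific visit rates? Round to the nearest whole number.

Education-specific rates per 1 000 for Cohort C: 521.616, 400.242, 106.981.
Expected ED visits = Σ (standard pop × education-specific rate ÷ 1 000)
= 956 200×521.616/1 000 + 906 200×400.242/1 000 + 420 200×106.981/1 000
= 498769.08 + 362699.38 + 44953.53 = 906421.98.

906422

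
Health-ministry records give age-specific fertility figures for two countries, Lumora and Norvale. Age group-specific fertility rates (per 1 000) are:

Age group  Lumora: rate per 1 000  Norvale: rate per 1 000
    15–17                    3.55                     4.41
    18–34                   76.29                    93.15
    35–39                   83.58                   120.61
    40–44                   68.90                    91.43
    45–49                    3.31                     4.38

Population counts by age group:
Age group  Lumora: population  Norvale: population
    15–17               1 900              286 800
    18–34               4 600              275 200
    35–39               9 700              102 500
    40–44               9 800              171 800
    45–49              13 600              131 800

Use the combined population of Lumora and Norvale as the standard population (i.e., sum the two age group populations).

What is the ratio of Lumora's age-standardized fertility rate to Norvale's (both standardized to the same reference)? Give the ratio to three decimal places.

Combined standard total = 1 007 700; weights = 0.2865, 0.2777, 0.1113, 0.1802, 0.1443.
Lumora: 0.2865×3.55 + 0.2777×76.29 + 0.1113×83.58 + 0.1802×68.90 + 0.1443×3.31 = 44.4001 per 1 000.
Norvale: 0.2865×4.41 + 0.2777×93.15 + 0.1113×120.61 + 0.1802×91.43 + 0.1443×4.38 = 57.6655 per 1 000.
Ratio = 44.4001 ÷ 57.6655 = 0.76996.

0.770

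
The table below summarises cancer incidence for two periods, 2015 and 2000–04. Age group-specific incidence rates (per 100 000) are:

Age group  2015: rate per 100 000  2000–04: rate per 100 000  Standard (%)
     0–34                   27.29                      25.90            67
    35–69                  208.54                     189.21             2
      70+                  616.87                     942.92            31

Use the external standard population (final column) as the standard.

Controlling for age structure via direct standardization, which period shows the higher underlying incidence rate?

2000–04

Standard weights: 0.67, 0.02, 0.31.
2015: 0.6700×27.29 + 0.0200×208.54 + 0.3100×616.87 = 213.6848 per 100 000.
2000–04: 0.6700×25.90 + 0.0200×189.21 + 0.3100×942.92 = 313.4424 per 100 000.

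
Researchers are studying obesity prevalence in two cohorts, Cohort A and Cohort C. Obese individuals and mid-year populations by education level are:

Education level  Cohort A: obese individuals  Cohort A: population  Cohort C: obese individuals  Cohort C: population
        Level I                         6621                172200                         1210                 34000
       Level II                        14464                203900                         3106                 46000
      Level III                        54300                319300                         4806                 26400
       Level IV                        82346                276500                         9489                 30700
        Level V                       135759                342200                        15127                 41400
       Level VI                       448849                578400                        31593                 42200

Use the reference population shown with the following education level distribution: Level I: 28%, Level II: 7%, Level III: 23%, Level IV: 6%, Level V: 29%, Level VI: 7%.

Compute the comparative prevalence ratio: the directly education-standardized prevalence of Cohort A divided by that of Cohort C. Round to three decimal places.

Education-specific rates per 1000 for Cohort A: 38.449, 70.937, 170.060, 297.816, 396.724, 776.018.
For Cohort C: 35.588, 67.522, 182.045, 309.088, 365.386, 748.649.
Standard weights: 0.28, 0.07, 0.23, 0.06, 0.29, 0.07.
Cohort A: 0.2800×38.449 + 0.0700×70.937 + 0.2300×170.060 + 0.0600×297.816 + 0.2900×396.724 + 0.0700×776.018 = 242.0853 per 1000.
Cohort C: 0.2800×35.588 + 0.0700×67.522 + 0.2300×182.045 + 0.0600×309.088 + 0.2900×365.386 + 0.0700×748.649 = 233.4745 per 1000.
Ratio = 242.0853 ÷ 233.4745 = 1.03688.

1.037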